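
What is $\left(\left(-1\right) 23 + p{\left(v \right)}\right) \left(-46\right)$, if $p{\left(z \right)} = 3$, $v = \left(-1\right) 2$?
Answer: $920$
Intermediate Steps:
$v = -2$
$\left(\left(-1\right) 23 + p{\left(v \right)}\right) \left(-46\right) = \left(\left(-1\right) 23 + 3\right) \left(-46\right) = \left(-23 + 3\right) \left(-46\right) = \left(-20\right) \left(-46\right) = 920$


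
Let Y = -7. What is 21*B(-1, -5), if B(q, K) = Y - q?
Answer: -126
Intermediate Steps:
B(q, K) = -7 - q
21*B(-1, -5) = 21*(-7 - 1*(-1)) = 21*(-7 + 1) = 21*(-6) = -126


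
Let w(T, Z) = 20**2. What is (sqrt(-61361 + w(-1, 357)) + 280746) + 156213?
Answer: 436959 + I*sqrt(60961) ≈ 4.3696e+5 + 246.9*I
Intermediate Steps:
w(T, Z) = 400
(sqrt(-61361 + w(-1, 357)) + 280746) + 156213 = (sqrt(-61361 + 400) + 280746) + 156213 = (sqrt(-60961) + 280746) + 156213 = (I*sqrt(60961) + 280746) + 156213 = (280746 + I*sqrt(60961)) + 156213 = 436959 + I*sqrt(60961)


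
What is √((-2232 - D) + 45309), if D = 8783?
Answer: √34294 ≈ 185.19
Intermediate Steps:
√((-2232 - D) + 45309) = √((-2232 - 1*8783) + 45309) = √((-2232 - 8783) + 45309) = √(-11015 + 45309) = √34294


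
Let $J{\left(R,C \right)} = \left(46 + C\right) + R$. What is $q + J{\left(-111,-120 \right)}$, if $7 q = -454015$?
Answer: $- \frac{455310}{7} \approx -65044.0$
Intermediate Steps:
$q = - \frac{454015}{7}$ ($q = \frac{1}{7} \left(-454015\right) = - \frac{454015}{7} \approx -64859.0$)
$J{\left(R,C \right)} = 46 + C + R$
$q + J{\left(-111,-120 \right)} = - \frac{454015}{7} - 185 = - \frac{455310}{7}$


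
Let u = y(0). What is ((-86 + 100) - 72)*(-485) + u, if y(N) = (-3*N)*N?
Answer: 28130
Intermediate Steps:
y(N) = -3*N²
u = 0 (u = -3*0² = -3*0 = 0)
((-86 + 100) - 72)*(-485) + u = ((-86 + 100) - 72)*(-485) + 0 = (14 - 72)*(-485) + 0 = -58*(-485) + 0 = 28130 + 0 = 28130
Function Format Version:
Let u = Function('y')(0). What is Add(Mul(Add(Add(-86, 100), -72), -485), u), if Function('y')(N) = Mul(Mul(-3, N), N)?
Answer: 28130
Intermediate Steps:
Function('y')(N) = Mul(-3, Pow(N, 2))
u = 0 (u = Mul(-3, Pow(0, 2)) = Mul(-3, 0) = 0)
Add(Mul(Add(Add(-86, 100), -72), -485), u) = Add(Mul(Add(Add(-86, 100), -72), -485), 0) = Add(Mul(Add(14, -72), -485), 0) = Add(Mul(-58, -485), 0) = Add(28130, 0) = 28130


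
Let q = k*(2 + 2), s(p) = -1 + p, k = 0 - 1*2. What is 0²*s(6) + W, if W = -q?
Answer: 8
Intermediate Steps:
k = -2 (k = 0 - 2 = -2)
q = -8 (q = -2*(2 + 2) = -2*4 = -8)
W = 8 (W = -1*(-8) = 8)
0²*s(6) + W = 0²*(-1 + 6) + 8 = 0*5 + 8 = 0 + 8 = 8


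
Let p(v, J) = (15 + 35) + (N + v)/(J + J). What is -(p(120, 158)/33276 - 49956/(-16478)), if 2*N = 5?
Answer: -175186833817/57756576416 ≈ -3.0332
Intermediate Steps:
N = 5/2 (N = (½)*5 = 5/2 ≈ 2.5000)
p(v, J) = 50 + (5/2 + v)/(2*J) (p(v, J) = (15 + 35) + (5/2 + v)/(J + J) = 50 + (5/2 + v)/((2*J)) = 50 + (5/2 + v)*(1/(2*J)) = 50 + (5/2 + v)/(2*J))
-(p(120, 158)/33276 - 49956/(-16478)) = -(((¼)*(5 + 2*120 + 200*158)/158)/33276 - 49956/(-16478)) = -(((¼)*(1/158)*(5 + 240 + 31600))*(1/33276) - 49956*(-1/16478)) = -(((¼)*(1/158)*31845)*(1/33276) + 24978/8239) = -((31845/632)*(1/33276) + 24978/8239) = -(10615/7010144 + 24978/8239) = -1*175186833817/57756576416 = -175186833817/57756576416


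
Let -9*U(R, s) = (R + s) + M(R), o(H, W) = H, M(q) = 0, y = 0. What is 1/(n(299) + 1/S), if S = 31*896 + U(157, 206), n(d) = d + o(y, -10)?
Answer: 83207/24878896 ≈ 0.0033445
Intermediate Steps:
U(R, s) = -R/9 - s/9 (U(R, s) = -((R + s) + 0)/9 = -(R + s)/9 = -R/9 - s/9)
n(d) = d (n(d) = d + 0 = d)
S = 83207/3 (S = 31*896 + (-⅑*157 - ⅑*206) = 27776 + (-157/9 - 206/9) = 27776 - 121/3 = 83207/3 ≈ 27736.)
1/(n(299) + 1/S) = 1/(299 + 1/(83207/3)) = 1/(299 + 3/83207) = 1/(24878896/83207) = 83207/24878896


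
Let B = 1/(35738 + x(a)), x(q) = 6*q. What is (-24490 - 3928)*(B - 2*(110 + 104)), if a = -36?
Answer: 216025323735/17761 ≈ 1.2163e+7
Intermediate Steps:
B = 1/35522 (B = 1/(35738 + 6*(-36)) = 1/(35738 - 216) = 1/35522 ≈ 2.8152e-5)
(-24490 - 3928)*(B - 2*(110 + 104)) = (-24490 - 3928)*(1/35522 - 2*(110 + 104)) = -28418*(1/35522 - 2*214) = -28418*(1/35522 - 428) = -28418*(-15203415/35522) = 216025323735/17761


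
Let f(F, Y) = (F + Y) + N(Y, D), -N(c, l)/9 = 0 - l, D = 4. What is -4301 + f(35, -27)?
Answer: -4257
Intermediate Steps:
N(c, l) = 9*l (N(c, l) = -9*(0 - l) = -(-9)*l = 9*l)
f(F, Y) = 36 + F + Y (f(F, Y) = (F + Y) + 9*4 = (F + Y) + 36 = 36 + F + Y)
-4301 + f(35, -27) = -4301 + (36 + 35 - 27) = -4301 + 44 = -4257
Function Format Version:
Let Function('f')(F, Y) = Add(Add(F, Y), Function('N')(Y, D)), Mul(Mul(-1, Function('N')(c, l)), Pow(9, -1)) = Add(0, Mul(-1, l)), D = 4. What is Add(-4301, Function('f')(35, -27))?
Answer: -4257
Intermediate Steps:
Function('N')(c, l) = Mul(9, l) (Function('N')(c, l) = Mul(-9, Add(0, Mul(-1, l))) = Mul(-9, Mul(-1, l)) = Mul(9, l))
Function('f')(F, Y) = Add(36, F, Y) (Function('f')(F, Y) = Add(Add(F, Y), Mul(9, 4)) = Add(Add(F, Y), 36) = Add(36, F, Y))
Add(-4301, Function('f')(35, -27)) = Add(-4301, Add(36, 35, -27)) = Add(-4301, 44) = -4257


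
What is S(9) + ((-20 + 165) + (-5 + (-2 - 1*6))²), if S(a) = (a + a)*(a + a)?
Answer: 638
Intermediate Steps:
S(a) = 4*a² (S(a) = (2*a)*(2*a) = 4*a²)
S(9) + ((-20 + 165) + (-5 + (-2 - 1*6))²) = 4*9² + ((-20 + 165) + (-5 + (-2 - 1*6))²) = 4*81 + (145 + (-5 + (-2 - 6))²) = 324 + (145 + (-5 - 8)²) = 324 + (145 + (-13)²) = 324 + (145 + 169) = 324 + 314 = 638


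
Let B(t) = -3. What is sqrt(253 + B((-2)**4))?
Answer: 5*sqrt(10) ≈ 15.811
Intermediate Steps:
sqrt(253 + B((-2)**4)) = sqrt(253 - 3) = sqrt(250) = 5*sqrt(10)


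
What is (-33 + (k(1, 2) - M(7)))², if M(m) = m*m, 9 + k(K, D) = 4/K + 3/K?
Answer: 7056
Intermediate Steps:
k(K, D) = -9 + 7/K (k(K, D) = -9 + (4/K + 3/K) = -9 + 7/K)
M(m) = m²
(-33 + (k(1, 2) - M(7)))² = (-33 + ((-9 + 7/1) - 1*7²))² = (-33 + ((-9 + 7*1) - 1*49))² = (-33 + ((-9 + 7) - 49))² = (-33 + (-2 - 49))² = (-33 - 51)² = (-84)² = 7056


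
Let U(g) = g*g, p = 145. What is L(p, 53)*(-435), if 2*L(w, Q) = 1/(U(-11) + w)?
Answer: -435/532 ≈ -0.81767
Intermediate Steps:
U(g) = g**2
L(w, Q) = 1/(2*(121 + w)) (L(w, Q) = 1/(2*((-11)**2 + w)) = 1/(2*(121 + w)))
L(p, 53)*(-435) = (1/(2*(121 + 145)))*(-435) = ((1/2)/266)*(-435) = ((1/2)*(1/266))*(-435) = (1/532)*(-435) = -435/532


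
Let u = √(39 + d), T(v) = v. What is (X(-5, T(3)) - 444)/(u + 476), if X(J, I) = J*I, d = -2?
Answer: -24276/25171 + 51*√37/25171 ≈ -0.95212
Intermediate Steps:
X(J, I) = I*J
u = √37 (u = √(39 - 2) = √37 ≈ 6.0828)
(X(-5, T(3)) - 444)/(u + 476) = (3*(-5) - 444)/(√37 + 476) = (-15 - 444)/(476 + √37) = -459/(476 + √37)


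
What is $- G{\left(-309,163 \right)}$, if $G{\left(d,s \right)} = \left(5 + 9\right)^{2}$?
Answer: $-196$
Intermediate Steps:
$G{\left(d,s \right)} = 196$ ($G{\left(d,s \right)} = 14^{2} = 196$)
$- G{\left(-309,163 \right)} = \left(-1\right) 196 = -196$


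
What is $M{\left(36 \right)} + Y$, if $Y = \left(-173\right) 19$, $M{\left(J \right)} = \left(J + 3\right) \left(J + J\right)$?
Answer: $-479$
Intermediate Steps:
$M{\left(J \right)} = 2 J \left(3 + J\right)$ ($M{\left(J \right)} = \left(3 + J\right) 2 J = 2 J \left(3 + J\right)$)
$Y = -3287$
$M{\left(36 \right)} + Y = 2 \cdot 36 \left(3 + 36\right) - 3287 = 2 \cdot 36 \cdot 39 - 3287 = 2808 - 3287 = -479$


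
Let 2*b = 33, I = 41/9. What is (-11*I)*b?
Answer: -4961/6 ≈ -826.83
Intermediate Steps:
I = 41/9 (I = 41*(1/9) = 41/9 ≈ 4.5556)
b = 33/2 (b = (1/2)*33 = 33/2 ≈ 16.500)
(-11*I)*b = -11*41/9*(33/2) = -451/9*33/2 = -4961/6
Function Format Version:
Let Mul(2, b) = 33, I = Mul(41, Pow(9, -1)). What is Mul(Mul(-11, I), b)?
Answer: Rational(-4961, 6) ≈ -826.83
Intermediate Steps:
I = Rational(41, 9) (I = Mul(41, Rational(1, 9)) = Rational(41, 9) ≈ 4.5556)
b = Rational(33, 2) (b = Mul(Rational(1, 2), 33) = Rational(33, 2) ≈ 16.500)
Mul(Mul(-11, I), b) = Mul(Mul(-11, Rational(41, 9)), Rational(33, 2)) = Mul(Rational(-451, 9), Rational(33, 2)) = Rational(-4961, 6)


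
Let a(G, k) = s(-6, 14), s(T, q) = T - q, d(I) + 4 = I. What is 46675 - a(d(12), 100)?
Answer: 46695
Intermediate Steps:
d(I) = -4 + I
a(G, k) = -20 (a(G, k) = -6 - 1*14 = -6 - 14 = -20)
46675 - a(d(12), 100) = 46675 - 1*(-20) = 46675 + 20 = 46695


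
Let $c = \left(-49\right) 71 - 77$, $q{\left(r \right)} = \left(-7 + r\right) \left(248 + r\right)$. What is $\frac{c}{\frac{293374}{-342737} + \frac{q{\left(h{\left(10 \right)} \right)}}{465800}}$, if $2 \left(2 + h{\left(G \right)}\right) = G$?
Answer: $\frac{8348593488200}{2014672311} \approx 4143.9$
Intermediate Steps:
$h{\left(G \right)} = -2 + \frac{G}{2}$
$c = -3556$ ($c = -3479 - 77 = -3556$)
$\frac{c}{\frac{293374}{-342737} + \frac{q{\left(h{\left(10 \right)} \right)}}{465800}} = - \frac{3556}{\frac{293374}{-342737} + \frac{-1736 + \left(-2 + \frac{1}{2} \cdot 10\right)^{2} + 241 \left(-2 + \frac{1}{2} \cdot 10\right)}{465800}} = - \frac{3556}{293374 \left(- \frac{1}{342737}\right) + \left(-1736 + \left(-2 + 5\right)^{2} + 241 \left(-2 + 5\right)\right) \frac{1}{465800}} = - \frac{3556}{- \frac{293374}{342737} + \left(-1736 + 3^{2} + 241 \cdot 3\right) \frac{1}{465800}} = - \frac{3556}{- \frac{293374}{342737} + \left(-1736 + 9 + 723\right) \frac{1}{465800}} = - \frac{3556}{- \frac{293374}{342737} - \frac{251}{116450}} = - \frac{3556}{- \frac{2014672311}{2347748450}} = \left(-3556\right) \left(- \frac{2347748450}{2014672311}\right) = \frac{8348593488200}{2014672311}$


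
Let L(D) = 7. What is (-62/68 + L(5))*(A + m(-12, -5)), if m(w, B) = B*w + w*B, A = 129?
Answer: 51543/34 ≈ 1516.0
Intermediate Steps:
m(w, B) = 2*B*w (m(w, B) = B*w + B*w = 2*B*w)
(-62/68 + L(5))*(A + m(-12, -5)) = (-62/68 + 7)*(129 + 2*(-5)*(-12)) = (-62*1/68 + 7)*(129 + 120) = (-31/34 + 7)*249 = (207/34)*249 = 51543/34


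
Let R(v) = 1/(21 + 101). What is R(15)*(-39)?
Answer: -39/122 ≈ -0.31967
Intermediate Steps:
R(v) = 1/122
R(15)*(-39) = (1/122)*(-39) = -39/122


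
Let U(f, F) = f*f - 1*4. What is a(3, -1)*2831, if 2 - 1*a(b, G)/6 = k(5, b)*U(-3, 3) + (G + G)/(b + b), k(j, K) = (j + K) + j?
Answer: -1064456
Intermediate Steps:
U(f, F) = -4 + f² (U(f, F) = f² - 4 = -4 + f²)
k(j, K) = K + 2*j (k(j, K) = (K + j) + j = K + 2*j)
a(b, G) = -288 - 30*b - 6*G/b (a(b, G) = 12 - 6*((b + 2*5)*(-4 + (-3)²) + (G + G)/(b + b)) = 12 - 6*((b + 10)*(-4 + 9) + (2*G)/((2*b))) = 12 - 6*((10 + b)*5 + (2*G)*(1/(2*b))) = 12 - 6*((50 + 5*b) + G/b) = 12 - 6*(50 + 5*b + G/b) = 12 + (-300 - 30*b - 6*G/b) = -288 - 30*b - 6*G/b)
a(3, -1)*2831 = (-288 - 30*3 - 6*(-1)/3)*2831 = (-288 - 90 - 6*(-1)*⅓)*2831 = (-288 - 90 + 2)*2831 = -376*2831 = -1064456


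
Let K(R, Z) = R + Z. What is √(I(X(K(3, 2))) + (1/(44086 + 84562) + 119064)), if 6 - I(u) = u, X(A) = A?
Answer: 3*√54737844742178/64324 ≈ 345.06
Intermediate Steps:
I(u) = 6 - u
√(I(X(K(3, 2))) + (1/(44086 + 84562) + 119064)) = √((6 - (3 + 2)) + (1/(44086 + 84562) + 119064)) = √((6 - 1*5) + (1/128648 + 119064)) = √((6 - 5) + (1/128648 + 119064)) = √(1 + 15317345473/128648) = √(15317474121/128648) = 3*√54737844742178/64324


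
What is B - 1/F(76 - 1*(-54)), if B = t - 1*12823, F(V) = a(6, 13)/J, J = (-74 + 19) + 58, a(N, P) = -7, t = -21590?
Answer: -240888/7 ≈ -34413.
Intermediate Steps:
J = 3 (J = -55 + 58 = 3)
F(V) = -7/3
B = -34413 (B = -21590 - 1*12823 = -21590 - 12823 = -34413)
B - 1/F(76 - 1*(-54)) = -34413 - 1/(-7/3) = -34413 - 1*(-3/7) = -34413 + 3/7 = -240888/7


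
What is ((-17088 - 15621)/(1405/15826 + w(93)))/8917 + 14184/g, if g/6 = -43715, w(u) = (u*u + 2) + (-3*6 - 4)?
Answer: -414481212722286/7604791435906735 ≈ -0.054503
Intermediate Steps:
w(u) = -20 + u² (w(u) = (u² + 2) + (-18 - 4) = (2 + u²) - 22 = -20 + u²)
g = -262290 (g = 6*(-43715) = -262290)
((-17088 - 15621)/(1405/15826 + w(93)))/8917 + 14184/g = ((-17088 - 15621)/(1405/15826 + (-20 + 93²)))/8917 + 14184/(-262290) = -32709/(1405*(1/15826) + (-20 + 8649))*(1/8917) + 14184*(-1/262290) = -32709/(1405/15826 + 8629)*(1/8917) - 2364/43715 = -32709/136563959/15826*(1/8917) - 2364/43715 = -32709*15826/136563959*(1/8917) - 2364/43715 = -517652634/136563959*1/8917 - 2364/43715 = -517652634/1217740822403 - 2364/43715 = -414481212722286/7604791435906735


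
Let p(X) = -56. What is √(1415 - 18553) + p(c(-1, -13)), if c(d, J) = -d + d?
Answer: -56 + I*√17138 ≈ -56.0 + 130.91*I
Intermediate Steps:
c(d, J) = 0
√(1415 - 18553) + p(c(-1, -13)) = √(1415 - 18553) - 56 = √(-17138) - 56 = I*√17138 - 56 = -56 + I*√17138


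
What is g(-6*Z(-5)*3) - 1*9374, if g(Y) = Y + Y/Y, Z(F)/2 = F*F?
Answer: -10273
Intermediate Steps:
Z(F) = 2*F² (Z(F) = 2*(F*F) = 2*F²)
g(Y) = 1 + Y (g(Y) = Y + 1 = 1 + Y)
g(-6*Z(-5)*3) - 1*9374 = (1 - 12*(-5)²*3) - 1*9374 = (1 - 12*25*3) - 9374 = (1 - 6*50*3) - 9374 = (1 - 300*3) - 9374 = (1 - 900) - 9374 = -899 - 9374 = -10273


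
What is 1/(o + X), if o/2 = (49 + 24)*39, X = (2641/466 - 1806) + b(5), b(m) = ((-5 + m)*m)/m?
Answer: 466/1814449 ≈ 0.00025683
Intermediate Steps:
b(m) = -5 + m (b(m) = (m*(-5 + m))/m = -5 + m)
X = -838955/466 (X = (2641/466 - 1806) + (-5 + 5) = (2641*(1/466) - 1806) + 0 = (2641/466 - 1806) + 0 = -838955/466 + 0 = -838955/466 ≈ -1800.3)
o = 5694 (o = 2*((49 + 24)*39) = 2*(73*39) = 2*2847 = 5694)
1/(o + X) = 1/(5694 - 838955/466) = 1/(1814449/466) = 466/1814449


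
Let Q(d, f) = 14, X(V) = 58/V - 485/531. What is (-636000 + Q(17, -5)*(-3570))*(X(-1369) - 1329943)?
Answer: 1991583546234400/2183 ≈ 9.1231e+11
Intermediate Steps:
X(V) = -485/531 + 58/V (X(V) = 58/V - 485*1/531 = 58/V - 485/531 = -485/531 + 58/V)
(-636000 + Q(17, -5)*(-3570))*(X(-1369) - 1329943) = (-636000 + 14*(-3570))*((-485/531 + 58/(-1369)) - 1329943) = (-636000 - 49980)*((-485/531 + 58*(-1/1369)) - 1329943) = -685980*((-485/531 - 58/1369) - 1329943) = -685980*(-694763/726939 - 1329943) = -685980*(-966788129240/726939) = 1991583546234400/2183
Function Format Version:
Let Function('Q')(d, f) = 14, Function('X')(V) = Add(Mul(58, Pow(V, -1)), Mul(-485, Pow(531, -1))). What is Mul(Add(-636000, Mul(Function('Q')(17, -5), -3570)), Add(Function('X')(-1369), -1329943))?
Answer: Rational(1991583546234400, 2183) ≈ 9.1231e+11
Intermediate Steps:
Function('X')(V) = Add(Rational(-485, 531), Mul(58, Pow(V, -1))) (Function('X')(V) = Add(Mul(58, Pow(V, -1)), Mul(-485, Rational(1, 531))) = Add(Mul(58, Pow(V, -1)), Rational(-485, 531)) = Add(Rational(-485, 531), Mul(58, Pow(V, -1))))
Mul(Add(-636000, Mul(Function('Q')(17, -5), -3570)), Add(Function('X')(-1369), -1329943)) = Mul(Add(-636000, Mul(14, -3570)), Add(Add(Rational(-485, 531), Mul(58, Pow(-1369, -1))), -1329943)) = Mul(Add(-636000, -49980), Add(Add(Rational(-485, 531), Mul(58, Rational(-1, 1369))), -1329943)) = Mul(-685980, Add(Add(Rational(-485, 531), Rational(-58, 1369)), -1329943)) = Mul(-685980, Add(Rational(-694763, 726939), -1329943)) = Mul(-685980, Rational(-966788129240, 726939)) = Rational(1991583546234400, 2183)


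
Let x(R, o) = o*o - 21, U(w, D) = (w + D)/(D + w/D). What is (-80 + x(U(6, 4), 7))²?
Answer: 2704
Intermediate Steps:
U(w, D) = (D + w)/(D + w/D)
x(R, o) = -21 + o² (x(R, o) = o² - 21 = -21 + o²)
(-80 + x(U(6, 4), 7))² = (-80 + (-21 + 7²))² = (-80 + (-21 + 49))² = (-80 + 28)² = (-52)² = 2704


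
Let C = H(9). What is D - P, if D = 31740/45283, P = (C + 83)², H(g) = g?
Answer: -383243572/45283 ≈ -8463.3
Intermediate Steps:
C = 9
P = 8464 (P = (9 + 83)² = 92² = 8464)
D = 31740/45283 (D = 31740*(1/45283) = 31740/45283 ≈ 0.70092)
D - P = 31740/45283 - 1*8464 = 31740/45283 - 8464 = -383243572/45283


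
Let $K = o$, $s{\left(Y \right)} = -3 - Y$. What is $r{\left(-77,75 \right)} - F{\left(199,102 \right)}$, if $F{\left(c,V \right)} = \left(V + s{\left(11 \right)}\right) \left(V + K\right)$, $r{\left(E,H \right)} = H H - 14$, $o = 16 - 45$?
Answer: $-813$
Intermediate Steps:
$o = -29$
$K = -29$
$r{\left(E,H \right)} = -14 + H^{2}$ ($r{\left(E,H \right)} = H^{2} - 14 = -14 + H^{2}$)
$F{\left(c,V \right)} = \left(-29 + V\right) \left(-14 + V\right)$ ($F{\left(c,V \right)} = \left(V - 14\right) \left(V - 29\right) = \left(V - 14\right) \left(-29 + V\right) = \left(-14 + V\right) \left(-29 + V\right) = \left(-29 + V\right) \left(-14 + V\right)$)
$r{\left(-77,75 \right)} - F{\left(199,102 \right)} = \left(-14 + 75^{2}\right) - \left(406 + 102^{2} - 4386\right) = \left(-14 + 5625\right) - \left(406 + 10404 - 4386\right) = 5611 - 6424 = -813$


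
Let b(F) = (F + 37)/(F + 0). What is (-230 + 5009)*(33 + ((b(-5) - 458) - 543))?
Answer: -23283288/5 ≈ -4.6567e+6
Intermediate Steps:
b(F) = (37 + F)/F
(-230 + 5009)*(33 + ((b(-5) - 458) - 543)) = (-230 + 5009)*(33 + (((37 - 5)/(-5) - 458) - 543)) = 4779*(33 + ((-⅕*32 - 458) - 543)) = 4779*(33 + ((-32/5 - 458) - 543)) = 4779*(33 + (-2322/5 - 543)) = 4779*(33 - 5037/5) = 4779*(-4872/5) = -23283288/5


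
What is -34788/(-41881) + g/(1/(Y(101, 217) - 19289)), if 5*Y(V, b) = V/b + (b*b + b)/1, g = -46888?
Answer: 96494142827748/209405 ≈ 4.6080e+8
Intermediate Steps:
Y(V, b) = b/5 + b**2/5 + V/(5*b) (Y(V, b) = (V/b + (b*b + b)/1)/5 = (V/b + (b**2 + b)*1)/5 = (V/b + (b + b**2)*1)/5 = (V/b + (b + b**2))/5 = (b + b**2 + V/b)/5 = b/5 + b**2/5 + V/(5*b))
-34788/(-41881) + g/(1/(Y(101, 217) - 19289)) = -34788/(-41881) - 46888/(1/((1/5)*(101 + 217**2*(1 + 217))/217 - 19289)) = -34788*(-1/41881) - 46888/(1/((1/5)*(1/217)*(101 + 47089*218) - 19289)) = 34788/41881 - 46888/(1/((1/5)*(1/217)*(101 + 10265402) - 19289)) = 34788/41881 - 46888/(1/((1/5)*(1/217)*10265503 - 19289)) = 34788/41881 - 46888/(1/(10265503/1085 - 19289)) = 34788/41881 - 46888/(1/(-10663062/1085)) = 34788/41881 - 46888/(-1085/10663062) = 34788/41881 - 46888*(-10663062/1085) = 34788/41881 + 499969651056/1085 = 96494142827748/209405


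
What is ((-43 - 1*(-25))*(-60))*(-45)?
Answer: -48600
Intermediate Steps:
((-43 - 1*(-25))*(-60))*(-45) = ((-43 + 25)*(-60))*(-45) = -18*(-60)*(-45) = 1080*(-45) = -48600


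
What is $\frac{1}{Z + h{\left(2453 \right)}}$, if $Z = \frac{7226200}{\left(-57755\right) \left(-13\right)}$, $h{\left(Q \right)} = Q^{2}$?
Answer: $\frac{150163}{903563600307} \approx 1.6619 \cdot 10^{-7}$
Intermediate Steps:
$Z = \frac{1445240}{150163}$ ($Z = \frac{7226200}{750815} = 7226200 \cdot \frac{1}{750815} = \frac{1445240}{150163} \approx 9.6245$)
$\frac{1}{Z + h{\left(2453 \right)}} = \frac{1}{\frac{1445240}{150163} + 2453^{2}} = \frac{1}{\frac{1445240}{150163} + 6017209} = \frac{1}{\frac{903563600307}{150163}} = \frac{150163}{903563600307}$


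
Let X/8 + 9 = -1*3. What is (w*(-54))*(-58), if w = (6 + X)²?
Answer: 25369200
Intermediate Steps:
X = -96 (X = -72 + 8*(-1*3) = -72 + 8*(-3) = -72 - 24 = -96)
w = 8100 (w = (6 - 96)² = (-90)² = 8100)
(w*(-54))*(-58) = (8100*(-54))*(-58) = -437400*(-58) = 25369200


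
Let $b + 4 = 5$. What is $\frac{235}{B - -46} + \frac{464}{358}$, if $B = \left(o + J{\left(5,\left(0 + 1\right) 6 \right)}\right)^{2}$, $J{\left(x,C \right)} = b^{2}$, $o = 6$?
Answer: $\frac{12821}{3401} \approx 3.7698$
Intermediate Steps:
$b = 1$ ($b = -4 + 5 = 1$)
$J{\left(x,C \right)} = 1$ ($J{\left(x,C \right)} = 1^{2} = 1$)
$B = 49$ ($B = \left(6 + 1\right)^{2} = 7^{2} = 49$)
$\frac{235}{B - -46} + \frac{464}{358} = \frac{235}{49 - -46} + \frac{464}{358} = \frac{235}{49 + 46} + 464 \cdot \frac{1}{358} = \frac{235}{95} + \frac{232}{179} = 235 \cdot \frac{1}{95} + \frac{232}{179} = \frac{47}{19} + \frac{232}{179} = \frac{12821}{3401}$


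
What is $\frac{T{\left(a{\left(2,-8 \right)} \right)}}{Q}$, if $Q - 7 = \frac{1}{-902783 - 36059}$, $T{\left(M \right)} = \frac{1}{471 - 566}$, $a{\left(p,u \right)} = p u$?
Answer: $- \frac{938842}{624329835} \approx -0.0015038$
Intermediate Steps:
$T{\left(M \right)} = - \frac{1}{95}$ ($T{\left(M \right)} = \frac{1}{-95} = - \frac{1}{95}$)
$Q = \frac{6571893}{938842}$ ($Q = 7 + \frac{1}{-902783 - 36059} = 7 + \frac{1}{-938842} = 7 - \frac{1}{938842} = \frac{6571893}{938842} \approx 7.0$)
$\frac{T{\left(a{\left(2,-8 \right)} \right)}}{Q} = - \frac{1}{95 \cdot \frac{6571893}{938842}} = \left(- \frac{1}{95}\right) \frac{938842}{6571893} = - \frac{938842}{624329835}$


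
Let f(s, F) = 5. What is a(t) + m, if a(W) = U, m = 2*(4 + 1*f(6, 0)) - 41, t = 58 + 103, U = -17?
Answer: -40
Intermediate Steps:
t = 161
m = -23 (m = 2*(4 + 1*5) - 41 = 2*(4 + 5) - 41 = 2*9 - 41 = 18 - 41 = -23)
a(W) = -17
a(t) + m = -17 - 23 = -40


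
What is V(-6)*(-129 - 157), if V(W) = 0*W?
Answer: 0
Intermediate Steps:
V(W) = 0
V(-6)*(-129 - 157) = 0*(-129 - 157) = 0*(-286) = 0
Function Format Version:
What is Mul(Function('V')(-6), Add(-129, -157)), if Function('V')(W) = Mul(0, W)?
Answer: 0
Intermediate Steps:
Function('V')(W) = 0
Mul(Function('V')(-6), Add(-129, -157)) = Mul(0, Add(-129, -157)) = Mul(0, -286) = 0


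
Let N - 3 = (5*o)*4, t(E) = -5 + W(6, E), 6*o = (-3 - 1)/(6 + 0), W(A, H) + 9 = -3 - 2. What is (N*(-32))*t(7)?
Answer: 4256/9 ≈ 472.89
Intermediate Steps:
W(A, H) = -14 (W(A, H) = -9 + (-3 - 2) = -9 - 5 = -14)
o = -1/9 (o = ((-3 - 1)/(6 + 0))/6 = (-4/6)/6 = (-4*1/6)/6 = (1/6)*(-2/3) = -1/9 ≈ -0.11111)
t(E) = -19 (t(E) = -5 - 14 = -19)
N = 7/9 (N = 3 + (5*(-1/9))*4 = 3 - 5/9*4 = 3 - 20/9 = 7/9 ≈ 0.77778)
(N*(-32))*t(7) = ((7/9)*(-32))*(-19) = -224/9*(-19) = 4256/9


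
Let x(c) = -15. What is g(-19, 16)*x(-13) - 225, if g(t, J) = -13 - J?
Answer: 210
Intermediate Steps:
g(-19, 16)*x(-13) - 225 = (-13 - 1*16)*(-15) - 225 = (-13 - 16)*(-15) - 225 = -29*(-15) - 225 = 435 - 225 = 210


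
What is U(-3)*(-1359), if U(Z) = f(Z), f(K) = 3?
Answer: -4077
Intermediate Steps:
U(Z) = 3
U(-3)*(-1359) = 3*(-1359) = -4077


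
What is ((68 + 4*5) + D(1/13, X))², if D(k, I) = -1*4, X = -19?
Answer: 7056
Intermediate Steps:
D(k, I) = -4
((68 + 4*5) + D(1/13, X))² = ((68 + 4*5) - 4)² = ((68 + 20) - 4)² = (88 - 4)² = 84² = 7056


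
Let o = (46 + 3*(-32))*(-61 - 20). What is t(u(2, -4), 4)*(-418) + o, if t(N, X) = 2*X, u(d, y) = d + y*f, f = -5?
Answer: 706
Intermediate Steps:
u(d, y) = d - 5*y (u(d, y) = d + y*(-5) = d - 5*y)
o = 4050 (o = (46 - 96)*(-81) = -50*(-81) = 4050)
t(u(2, -4), 4)*(-418) + o = (2*4)*(-418) + 4050 = 8*(-418) + 4050 = -3344 + 4050 = 706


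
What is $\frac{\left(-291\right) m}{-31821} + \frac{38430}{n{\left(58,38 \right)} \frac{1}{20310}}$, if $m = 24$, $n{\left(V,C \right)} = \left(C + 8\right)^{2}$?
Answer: $\frac{2069727374787}{5611103} \approx 3.6886 \cdot 10^{5}$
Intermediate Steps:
$n{\left(V,C \right)} = \left(8 + C\right)^{2}$
$\frac{\left(-291\right) m}{-31821} + \frac{38430}{n{\left(58,38 \right)} \frac{1}{20310}} = \frac{\left(-291\right) 24}{-31821} + \frac{38430}{\left(8 + 38\right)^{2} \cdot \frac{1}{20310}} = \left(-6984\right) \left(- \frac{1}{31821}\right) + \frac{38430}{46^{2} \cdot \frac{1}{20310}} = \frac{2328}{10607} + \frac{38430}{2116 \cdot \frac{1}{20310}} = \frac{2328}{10607} + \frac{38430}{\frac{1058}{10155}} = \frac{2328}{10607} + 38430 \cdot \frac{10155}{1058} = \frac{2328}{10607} + \frac{195128325}{529} = \frac{2069727374787}{5611103}$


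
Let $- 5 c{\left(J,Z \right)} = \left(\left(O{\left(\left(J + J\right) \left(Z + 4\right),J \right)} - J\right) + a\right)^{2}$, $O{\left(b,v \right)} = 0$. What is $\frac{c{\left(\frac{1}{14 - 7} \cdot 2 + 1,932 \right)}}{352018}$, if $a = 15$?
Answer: $- \frac{4608}{43122205} \approx -0.00010686$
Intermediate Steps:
$c{\left(J,Z \right)} = - \frac{\left(15 - J\right)^{2}}{5}$ ($c{\left(J,Z \right)} = - \frac{\left(\left(0 - J\right) + 15\right)^{2}}{5} = - \frac{\left(- J + 15\right)^{2}}{5} = - \frac{\left(15 - J\right)^{2}}{5}$)
$\frac{c{\left(\frac{1}{14 - 7} \cdot 2 + 1,932 \right)}}{352018} = \frac{\left(- \frac{1}{5}\right) \left(-15 + \left(\frac{1}{14 - 7} \cdot 2 + 1\right)\right)^{2}}{352018} = - \frac{\left(-15 + \left(\frac{1}{7} \cdot 2 + 1\right)\right)^{2}}{5} \cdot \frac{1}{352018} = - \frac{\left(-15 + \left(\frac{2}{7} + 1\right)\right)^{2}}{5} \cdot \frac{1}{352018} = - \frac{\left(-15 + \frac{9}{7}\right)^{2}}{5} \cdot \frac{1}{352018} = - \frac{\left(- \frac{96}{7}\right)^{2}}{5} \cdot \frac{1}{352018} = \left(- \frac{1}{5}\right) \frac{9216}{49} \cdot \frac{1}{352018} = \left(- \frac{9216}{245}\right) \frac{1}{352018} = - \frac{4608}{43122205}$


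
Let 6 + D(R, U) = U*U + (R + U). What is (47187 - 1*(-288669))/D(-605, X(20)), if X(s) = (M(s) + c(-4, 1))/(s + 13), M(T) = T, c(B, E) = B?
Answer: -365747184/664595 ≈ -550.33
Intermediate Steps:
X(s) = (-4 + s)/(13 + s) (X(s) = (s - 4)/(s + 13) = (-4 + s)/(13 + s))
D(R, U) = -6 + R + U + U² (D(R, U) = -6 + (U*U + (R + U)) = -6 + (U² + (R + U)) = -6 + (R + U + U²) = -6 + R + U + U²)
(47187 - 1*(-288669))/D(-605, X(20)) = (47187 - 1*(-288669))/(-6 - 605 + (-4 + 20)/(13 + 20) + ((-4 + 20)/(13 + 20))²) = (47187 + 288669)/(-6 - 605 + 16/33 + (16/33)²) = 335856/(-6 - 605 + (1/33)*16 + ((1/33)*16)²) = 335856/(-6 - 605 + 16/33 + (16/33)²) = 335856/(-6 - 605 + 16/33 + 256/1089) = 335856/(-664595/1089) = 335856*(-1089/664595) = -365747184/664595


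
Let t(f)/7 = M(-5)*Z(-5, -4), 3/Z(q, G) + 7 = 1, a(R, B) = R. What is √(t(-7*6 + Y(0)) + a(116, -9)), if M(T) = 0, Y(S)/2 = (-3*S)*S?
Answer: 2*√29 ≈ 10.770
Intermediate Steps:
Z(q, G) = -½ (Z(q, G) = 3/(-7 + 1) = 3/(-6) = 3*(-⅙) = -½)
Y(S) = -6*S² (Y(S) = 2*((-3*S)*S) = 2*(-3*S²) = -6*S²)
t(f) = 0 (t(f) = 7*(0*(-½)) = 7*0 = 0)
√(t(-7*6 + Y(0)) + a(116, -9)) = √(0 + 116) = √116 = 2*√29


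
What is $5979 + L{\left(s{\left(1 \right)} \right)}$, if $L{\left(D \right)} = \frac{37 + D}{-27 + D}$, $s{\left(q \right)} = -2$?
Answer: $\frac{173356}{29} \approx 5977.8$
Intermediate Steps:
$L{\left(D \right)} = \frac{37 + D}{-27 + D}$
$5979 + L{\left(s{\left(1 \right)} \right)} = 5979 + \frac{37 - 2}{-27 - 2} = 5979 + \frac{1}{-29} \cdot 35 = 5979 - \frac{35}{29} = \frac{173356}{29}$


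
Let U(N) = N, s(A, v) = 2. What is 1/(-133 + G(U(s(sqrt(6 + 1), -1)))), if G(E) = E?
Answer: -1/131 ≈ -0.0076336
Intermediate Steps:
1/(-133 + G(U(s(sqrt(6 + 1), -1)))) = 1/(-133 + 2) = 1/(-131) = -1/131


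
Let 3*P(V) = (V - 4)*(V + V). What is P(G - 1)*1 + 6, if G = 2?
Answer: 4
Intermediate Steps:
P(V) = 2*V*(-4 + V)/3 (P(V) = ((V - 4)*(V + V))/3 = ((-4 + V)*(2*V))/3 = (2*V*(-4 + V))/3 = 2*V*(-4 + V)/3)
P(G - 1)*1 + 6 = (2*(2 - 1)*(-4 + (2 - 1))/3)*1 + 6 = ((⅔)*1*(-4 + 1))*1 + 6 = ((⅔)*1*(-3))*1 + 6 = -2*1 + 6 = -2 + 6 = 4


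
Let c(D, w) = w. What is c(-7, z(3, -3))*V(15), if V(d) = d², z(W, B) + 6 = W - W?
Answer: -1350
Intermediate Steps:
z(W, B) = -6 (z(W, B) = -6 + (W - W) = -6 + 0 = -6)
c(-7, z(3, -3))*V(15) = -6*15² = -6*225 = -1350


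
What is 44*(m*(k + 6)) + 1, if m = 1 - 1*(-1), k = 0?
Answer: 529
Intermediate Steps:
m = 2 (m = 1 + 1 = 2)
44*(m*(k + 6)) + 1 = 44*(2*(0 + 6)) + 1 = 44*(2*6) + 1 = 44*12 + 1 = 528 + 1 = 529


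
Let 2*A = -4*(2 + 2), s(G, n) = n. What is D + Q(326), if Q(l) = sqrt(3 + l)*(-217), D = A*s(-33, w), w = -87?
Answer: 696 - 217*sqrt(329) ≈ -3240.0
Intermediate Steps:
A = -8 (A = (-4*(2 + 2))/2 = (-4*4)/2 = (1/2)*(-16) = -8)
D = 696 (D = -8*(-87) = 696)
Q(l) = -217*sqrt(3 + l)
D + Q(326) = 696 - 217*sqrt(3 + 326) = 696 - 217*sqrt(329)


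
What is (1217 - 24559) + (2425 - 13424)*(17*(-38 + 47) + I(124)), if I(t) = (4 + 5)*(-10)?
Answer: -716279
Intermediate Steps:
I(t) = -90 (I(t) = 9*(-10) = -90)
(1217 - 24559) + (2425 - 13424)*(17*(-38 + 47) + I(124)) = (1217 - 24559) + (2425 - 13424)*(17*(-38 + 47) - 90) = -23342 - 10999*(17*9 - 90) = -23342 - 10999*(153 - 90) = -23342 - 10999*63 = -23342 - 692937 = -716279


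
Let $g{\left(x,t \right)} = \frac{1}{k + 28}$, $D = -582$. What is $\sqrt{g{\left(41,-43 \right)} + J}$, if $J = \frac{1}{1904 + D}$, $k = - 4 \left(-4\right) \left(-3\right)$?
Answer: $\frac{i \sqrt{2151555}}{6610} \approx 0.22191 i$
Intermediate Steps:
$k = -48$ ($k = \left(-1\right) \left(-16\right) \left(-3\right) = 16 \left(-3\right) = -48$)
$g{\left(x,t \right)} = - \frac{1}{20}$ ($g{\left(x,t \right)} = \frac{1}{-48 + 28} = \frac{1}{-20} = - \frac{1}{20}$)
$J = \frac{1}{1322}$ ($J = \frac{1}{1904 - 582} = \frac{1}{1322} \approx 0.00075643$)
$\sqrt{g{\left(41,-43 \right)} + J} = \sqrt{- \frac{1}{20} + \frac{1}{1322}} = \sqrt{- \frac{651}{13220}} = \frac{i \sqrt{2151555}}{6610}$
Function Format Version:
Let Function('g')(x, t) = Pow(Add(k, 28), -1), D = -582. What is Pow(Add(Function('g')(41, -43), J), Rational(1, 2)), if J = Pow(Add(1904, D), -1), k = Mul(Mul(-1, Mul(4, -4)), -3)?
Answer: Mul(Rational(1, 6610), I, Pow(2151555, Rational(1, 2))) ≈ Mul(0.22191, I)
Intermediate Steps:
k = -48 (k = Mul(Mul(-1, -16), -3) = Mul(16, -3) = -48)
Function('g')(x, t) = Rational(-1, 20) (Function('g')(x, t) = Pow(Add(-48, 28), -1) = Pow(-20, -1) = Rational(-1, 20))
J = Rational(1, 1322) (J = Pow(Add(1904, -582), -1) = Pow(1322, -1) = Rational(1, 1322) ≈ 0.00075643)
Pow(Add(Function('g')(41, -43), J), Rational(1, 2)) = Pow(Add(Rational(-1, 20), Rational(1, 1322)), Rational(1, 2)) = Pow(Rational(-651, 13220), Rational(1, 2)) = Mul(Rational(1, 6610), I, Pow(2151555, Rational(1, 2)))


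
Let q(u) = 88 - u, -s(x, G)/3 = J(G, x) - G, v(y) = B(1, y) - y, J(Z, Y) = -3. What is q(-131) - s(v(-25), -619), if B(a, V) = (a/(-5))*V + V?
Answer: 2067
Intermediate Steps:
B(a, V) = V - V*a/5 (B(a, V) = (a*(-⅕))*V + V = (-a/5)*V + V = -V*a/5 + V = V - V*a/5)
v(y) = -y/5 (v(y) = y*(5 - 1*1)/5 - y = y*(5 - 1)/5 - y = (⅕)*y*4 - y = 4*y/5 - y = -y/5)
s(x, G) = 9 + 3*G (s(x, G) = -3*(-3 - G) = 9 + 3*G)
q(-131) - s(v(-25), -619) = (88 - 1*(-131)) - (9 + 3*(-619)) = (88 + 131) - (9 - 1857) = 219 - 1*(-1848) = 219 + 1848 = 2067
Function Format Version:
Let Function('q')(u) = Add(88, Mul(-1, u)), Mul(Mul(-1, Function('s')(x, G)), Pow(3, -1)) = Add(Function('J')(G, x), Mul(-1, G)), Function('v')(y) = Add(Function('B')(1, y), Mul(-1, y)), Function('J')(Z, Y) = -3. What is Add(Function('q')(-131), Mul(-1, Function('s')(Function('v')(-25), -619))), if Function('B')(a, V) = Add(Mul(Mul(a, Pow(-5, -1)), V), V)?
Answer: 2067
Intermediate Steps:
Function('B')(a, V) = Add(V, Mul(Rational(-1, 5), V, a)) (Function('B')(a, V) = Add(Mul(Mul(a, Rational(-1, 5)), V), V) = Add(Mul(Mul(Rational(-1, 5), a), V), V) = Add(Mul(Rational(-1, 5), V, a), V) = Add(V, Mul(Rational(-1, 5), V, a)))
Function('v')(y) = Mul(Rational(-1, 5), y) (Function('v')(y) = Add(Mul(Rational(1, 5), y, Add(5, Mul(-1, 1))), Mul(-1, y)) = Add(Mul(Rational(1, 5), y, Add(5, -1)), Mul(-1, y)) = Add(Mul(Rational(1, 5), y, 4), Mul(-1, y)) = Add(Mul(Rational(4, 5), y), Mul(-1, y)) = Mul(Rational(-1, 5), y))
Function('s')(x, G) = Add(9, Mul(3, G)) (Function('s')(x, G) = Mul(-3, Add(-3, Mul(-1, G))) = Add(9, Mul(3, G)))
Add(Function('q')(-131), Mul(-1, Function('s')(Function('v')(-25), -619))) = Add(Add(88, Mul(-1, -131)), Mul(-1, Add(9, Mul(3, -619)))) = Add(Add(88, 131), Mul(-1, Add(9, -1857))) = Add(219, Mul(-1, -1848)) = Add(219, 1848) = 2067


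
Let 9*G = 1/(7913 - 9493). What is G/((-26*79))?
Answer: 1/29207880 ≈ 3.4237e-8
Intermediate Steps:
G = -1/14220 (G = 1/(9*(7913 - 9493)) = (1/9)/(-1580) = (1/9)*(-1/1580) = -1/14220 ≈ -7.0323e-5)
G/((-26*79)) = -1/(14220*((-26*79))) = -1/14220/(-2054) = -1/14220*(-1/2054) = 1/29207880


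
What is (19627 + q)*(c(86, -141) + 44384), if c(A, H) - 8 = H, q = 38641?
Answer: 2578417268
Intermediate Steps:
c(A, H) = 8 + H
(19627 + q)*(c(86, -141) + 44384) = (19627 + 38641)*((8 - 141) + 44384) = 58268*(-133 + 44384) = 58268*44251 = 2578417268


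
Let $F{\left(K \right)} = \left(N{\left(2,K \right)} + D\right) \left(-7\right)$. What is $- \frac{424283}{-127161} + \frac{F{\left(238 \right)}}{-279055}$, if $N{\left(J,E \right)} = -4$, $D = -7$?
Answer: $\frac{16912643024}{5069273265} \approx 3.3363$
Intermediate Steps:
$F{\left(K \right)} = 77$ ($F{\left(K \right)} = \left(-4 - 7\right) \left(-7\right) = \left(-11\right) \left(-7\right) = 77$)
$- \frac{424283}{-127161} + \frac{F{\left(238 \right)}}{-279055} = - \frac{424283}{-127161} + \frac{77}{-279055} = \left(-424283\right) \left(- \frac{1}{127161}\right) + 77 \left(- \frac{1}{279055}\right) = \frac{424283}{127161} - \frac{11}{39865} = \frac{16912643024}{5069273265}$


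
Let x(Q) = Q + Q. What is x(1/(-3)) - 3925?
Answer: -11777/3 ≈ -3925.7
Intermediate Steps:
x(Q) = 2*Q
x(1/(-3)) - 3925 = 2/(-3) - 3925 = 2*(-1/3) - 3925 = -2/3 - 3925 = -11777/3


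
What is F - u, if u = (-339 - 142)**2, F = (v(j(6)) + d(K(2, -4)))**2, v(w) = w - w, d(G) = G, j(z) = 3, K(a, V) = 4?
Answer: -231345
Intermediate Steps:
v(w) = 0
F = 16 (F = (0 + 4)**2 = 4**2 = 16)
u = 231361 (u = (-481)**2 = 231361)
F - u = 16 - 1*231361 = 16 - 231361 = -231345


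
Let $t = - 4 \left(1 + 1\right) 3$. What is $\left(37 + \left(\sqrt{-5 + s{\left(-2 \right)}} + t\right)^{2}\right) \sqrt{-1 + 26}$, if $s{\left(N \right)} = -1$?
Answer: $3035 - 240 i \sqrt{6} \approx 3035.0 - 587.88 i$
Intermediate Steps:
$t = -24$ ($t = \left(-4\right) 2 \cdot 3 = \left(-8\right) 3 = -24$)
$\left(37 + \left(\sqrt{-5 + s{\left(-2 \right)}} + t\right)^{2}\right) \sqrt{-1 + 26} = \left(37 + \left(\sqrt{-5 - 1} - 24\right)^{2}\right) \sqrt{-1 + 26} = \left(37 + \left(\sqrt{-6} - 24\right)^{2}\right) \sqrt{25} = \left(37 + \left(i \sqrt{6} - 24\right)^{2}\right) 5 = \left(37 + \left(-24 + i \sqrt{6}\right)^{2}\right) 5 = 185 + 5 \left(-24 + i \sqrt{6}\right)^{2}$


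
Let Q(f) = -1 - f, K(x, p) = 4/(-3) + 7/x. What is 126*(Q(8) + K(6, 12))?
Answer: -1155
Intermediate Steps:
K(x, p) = -4/3 + 7/x (K(x, p) = 4*(-⅓) + 7/x = -4/3 + 7/x)
126*(Q(8) + K(6, 12)) = 126*((-1 - 1*8) + (-4/3 + 7/6)) = 126*((-1 - 8) + (-4/3 + 7*(⅙))) = 126*(-9 + (-4/3 + 7/6)) = 126*(-9 - ⅙) = 126*(-55/6) = -1155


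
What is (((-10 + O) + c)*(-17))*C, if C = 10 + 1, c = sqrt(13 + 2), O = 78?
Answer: -12716 - 187*sqrt(15) ≈ -13440.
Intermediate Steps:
c = sqrt(15) ≈ 3.8730
C = 11
(((-10 + O) + c)*(-17))*C = (((-10 + 78) + sqrt(15))*(-17))*11 = ((68 + sqrt(15))*(-17))*11 = (-1156 - 17*sqrt(15))*11 = -12716 - 187*sqrt(15)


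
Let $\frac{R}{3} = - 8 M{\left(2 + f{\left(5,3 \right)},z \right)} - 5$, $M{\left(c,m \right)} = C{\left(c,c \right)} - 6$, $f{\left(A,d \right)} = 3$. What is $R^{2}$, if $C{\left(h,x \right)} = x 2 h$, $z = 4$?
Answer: $1147041$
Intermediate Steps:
$C{\left(h,x \right)} = 2 h x$ ($C{\left(h,x \right)} = 2 x h = 2 h x$)
$M{\left(c,m \right)} = -6 + 2 c^{2}$ ($M{\left(c,m \right)} = 2 c c - 6 = 2 c^{2} - 6 = -6 + 2 c^{2}$)
$R = -1071$ ($R = 3 \left(- 8 \left(-6 + 2 \left(2 + 3\right)^{2}\right) - 5\right) = 3 \left(- 8 \left(-6 + 2 \cdot 5^{2}\right) - 5\right) = 3 \left(- 8 \left(-6 + 2 \cdot 25\right) - 5\right) = 3 \left(- 8 \left(-6 + 50\right) - 5\right) = 3 \left(\left(-8\right) 44 - 5\right) = 3 \left(-352 - 5\right) = 3 \left(-357\right) = -1071$)
$R^{2} = \left(-1071\right)^{2} = 1147041$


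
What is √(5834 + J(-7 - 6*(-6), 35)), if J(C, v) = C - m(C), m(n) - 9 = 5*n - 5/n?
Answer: √4801414/29 ≈ 75.559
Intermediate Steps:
m(n) = 9 - 5/n + 5*n (m(n) = 9 + (5*n - 5/n) = 9 + (-5/n + 5*n) = 9 - 5/n + 5*n)
J(C, v) = -9 - 4*C + 5/C (J(C, v) = C - (9 - 5/C + 5*C) = C + (-9 - 5*C + 5/C) = -9 - 4*C + 5/C)
√(5834 + J(-7 - 6*(-6), 35)) = √(5834 + (-9 - 4*(-7 - 6*(-6)) + 5/(-7 - 6*(-6)))) = √(5834 + (-9 - 4*(-7 + 36) + 5/(-7 + 36))) = √(5834 + (-9 - 4*29 + 5/29)) = √(5834 + (-9 - 116 + 5*(1/29))) = √(5834 + (-9 - 116 + 5/29)) = √(5834 - 3620/29) = √(165566/29) = √4801414/29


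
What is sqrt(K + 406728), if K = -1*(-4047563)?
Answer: sqrt(4454291) ≈ 2110.5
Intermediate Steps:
K = 4047563
sqrt(K + 406728) = sqrt(4047563 + 406728) = sqrt(4454291)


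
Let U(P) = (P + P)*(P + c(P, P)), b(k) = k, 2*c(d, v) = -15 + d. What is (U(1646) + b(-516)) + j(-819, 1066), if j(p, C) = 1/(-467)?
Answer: 3783980513/467 ≈ 8.1027e+6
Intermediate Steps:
c(d, v) = -15/2 + d/2 (c(d, v) = (-15 + d)/2 = -15/2 + d/2)
j(p, C) = -1/467
U(P) = 2*P*(-15/2 + 3*P/2) (U(P) = (P + P)*(P + (-15/2 + P/2)) = (2*P)*(-15/2 + 3*P/2) = 2*P*(-15/2 + 3*P/2))
(U(1646) + b(-516)) + j(-819, 1066) = (3*1646*(-5 + 1646) - 516) - 1/467 = (3*1646*1641 - 516) - 1/467 = (8103258 - 516) - 1/467 = 8102742 - 1/467 = 3783980513/467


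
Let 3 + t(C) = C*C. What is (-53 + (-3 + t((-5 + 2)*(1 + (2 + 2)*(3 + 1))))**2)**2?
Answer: 45346378896784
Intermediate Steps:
t(C) = -3 + C**2 (t(C) = -3 + C*C = -3 + C**2)
(-53 + (-3 + t((-5 + 2)*(1 + (2 + 2)*(3 + 1))))**2)**2 = (-53 + (-3 + (-3 + ((-5 + 2)*(1 + (2 + 2)*(3 + 1)))**2))**2)**2 = (-53 + (-3 + (-3 + (-3*(1 + 4*4))**2))**2)**2 = (-53 + (-3 + (-3 + (-3*(1 + 16))**2))**2)**2 = (-53 + (-3 + (-3 + (-3*17)**2))**2)**2 = (-53 + (-3 + (-3 + (-51)**2))**2)**2 = (-53 + (-3 + (-3 + 2601))**2)**2 = (-53 + (-3 + 2598)**2)**2 = (-53 + 2595**2)**2 = (-53 + 6734025)**2 = 6733972**2 = 45346378896784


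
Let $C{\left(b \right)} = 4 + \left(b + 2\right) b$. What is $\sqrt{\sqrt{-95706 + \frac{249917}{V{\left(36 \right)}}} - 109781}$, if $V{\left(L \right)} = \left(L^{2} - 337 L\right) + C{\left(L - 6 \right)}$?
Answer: $\frac{\sqrt{-167169676436 + 617 i \sqrt{583101741733}}}{1234} \approx 0.46691 + 331.33 i$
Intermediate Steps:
$C{\left(b \right)} = 4 + b \left(2 + b\right)$ ($C{\left(b \right)} = 4 + \left(2 + b\right) b = 4 + b \left(2 + b\right)$)
$V{\left(L \right)} = -8 + L^{2} + \left(-6 + L\right)^{2} - 335 L$ ($V{\left(L \right)} = \left(L^{2} - 337 L\right) + \left(4 + \left(L - 6\right)^{2} + 2 \left(L - 6\right)\right) = \left(L^{2} - 337 L\right) + \left(4 + \left(-6 + L\right)^{2} + 2 \left(-6 + L\right)\right) = \left(L^{2} - 337 L\right) + \left(4 + \left(-6 + L\right)^{2} + \left(-12 + 2 L\right)\right) = \left(L^{2} - 337 L\right) + \left(-8 + \left(-6 + L\right)^{2} + 2 L\right) = -8 + L^{2} + \left(-6 + L\right)^{2} - 335 L$)
$\sqrt{\sqrt{-95706 + \frac{249917}{V{\left(36 \right)}}} - 109781} = \sqrt{\sqrt{-95706 + \frac{249917}{28 - 12492 + 2 \cdot 36^{2}}} - 109781} = \sqrt{\sqrt{-95706 + \frac{249917}{28 - 12492 + 2 \cdot 1296}} - 109781} = \sqrt{\sqrt{-95706 + \frac{249917}{28 - 12492 + 2592}} - 109781} = \sqrt{\sqrt{-95706 + \frac{249917}{-9872}} - 109781} = \sqrt{\sqrt{-95706 + 249917 \left(- \frac{1}{9872}\right)} - 109781} = \sqrt{\sqrt{-95706 - \frac{249917}{9872}} - 109781} = \sqrt{\sqrt{- \frac{945059549}{9872}} - 109781} = \sqrt{\frac{i \sqrt{583101741733}}{2468} - 109781} = \sqrt{-109781 + \frac{i \sqrt{583101741733}}{2468}}$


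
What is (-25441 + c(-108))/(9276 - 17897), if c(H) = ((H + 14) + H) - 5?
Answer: 25648/8621 ≈ 2.9751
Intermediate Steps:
c(H) = 9 + 2*H (c(H) = ((14 + H) + H) - 5 = (14 + 2*H) - 5 = 9 + 2*H)
(-25441 + c(-108))/(9276 - 17897) = (-25441 + (9 + 2*(-108)))/(9276 - 17897) = (-25441 + (9 - 216))/(-8621) = (-25441 - 207)*(-1/8621) = -25648*(-1/8621) = 25648/8621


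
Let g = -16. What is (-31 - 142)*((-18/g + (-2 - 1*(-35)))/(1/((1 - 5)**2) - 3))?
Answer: 94458/47 ≈ 2009.7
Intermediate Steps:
(-31 - 142)*((-18/g + (-2 - 1*(-35)))/(1/((1 - 5)**2) - 3)) = (-31 - 142)*((-18/(-16) + (-2 - 1*(-35)))/(1/((1 - 5)**2) - 3)) = -173*(-18*(-1/16) + (-2 + 35))/(1/((-4)**2) - 3) = -173*(9/8 + 33)/(1/16 - 3) = -47229/(8*(1/16 - 3)) = -47229/(8*(-47/16)) = -47229*(-16)/(8*47) = -173*(-546/47) = 94458/47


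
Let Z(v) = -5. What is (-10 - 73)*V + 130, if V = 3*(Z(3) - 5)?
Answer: 2620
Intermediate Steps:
V = -30 (V = 3*(-5 - 5) = 3*(-10) = -30)
(-10 - 73)*V + 130 = (-10 - 73)*(-30) + 130 = -83*(-30) + 130 = 2490 + 130 = 2620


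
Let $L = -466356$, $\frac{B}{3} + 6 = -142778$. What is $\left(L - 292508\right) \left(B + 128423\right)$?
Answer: $227605320656$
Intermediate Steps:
$B = -428352$ ($B = -18 + 3 \left(-142778\right) = -18 - 428334 = -428352$)
$\left(L - 292508\right) \left(B + 128423\right) = \left(-466356 - 292508\right) \left(-428352 + 128423\right) = \left(-758864\right) \left(-299929\right) = 227605320656$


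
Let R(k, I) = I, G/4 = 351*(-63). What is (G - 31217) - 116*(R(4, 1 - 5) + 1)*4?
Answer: -118277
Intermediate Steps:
G = -88452 (G = 4*(351*(-63)) = 4*(-22113) = -88452)
(G - 31217) - 116*(R(4, 1 - 5) + 1)*4 = (-88452 - 31217) - 116*((1 - 5) + 1)*4 = -119669 - 116*(-4 + 1)*4 = -119669 - (-348)*4 = -119669 - 116*(-12) = -119669 + 1392 = -118277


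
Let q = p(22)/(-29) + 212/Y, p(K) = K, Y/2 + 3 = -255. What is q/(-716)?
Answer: 4375/2678556 ≈ 0.0016333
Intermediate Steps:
Y = -516 (Y = -6 + 2*(-255) = -6 - 510 = -516)
q = -4375/3741 (q = 22/(-29) + 212/(-516) = 22*(-1/29) + 212*(-1/516) = -22/29 - 53/129 = -4375/3741 ≈ -1.1695)
q/(-716) = -4375/3741/(-716) = -4375/3741*(-1/716) = 4375/2678556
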